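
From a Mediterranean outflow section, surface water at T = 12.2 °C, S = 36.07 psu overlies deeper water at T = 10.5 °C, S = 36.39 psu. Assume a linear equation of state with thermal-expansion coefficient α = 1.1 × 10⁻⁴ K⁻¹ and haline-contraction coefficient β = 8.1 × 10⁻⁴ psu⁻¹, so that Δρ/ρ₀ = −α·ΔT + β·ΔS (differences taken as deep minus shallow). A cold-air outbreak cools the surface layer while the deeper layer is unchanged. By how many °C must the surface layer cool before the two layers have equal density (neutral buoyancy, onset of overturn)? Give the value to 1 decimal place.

Neutral buoyancy requires Δρ = 0, i.e. −α(T_deep − T_surf′) + β(S_deep − S_surf) = 0.
T_surf′ = T_deep − (β/α)·ΔS = 10.5 − (8.1 × 10⁻⁴/1.1 × 10⁻⁴)·(+0.32) = 8.144 °C.
Cooling required: 12.2 − (8.144) = 4.056 °C.

4.1 °C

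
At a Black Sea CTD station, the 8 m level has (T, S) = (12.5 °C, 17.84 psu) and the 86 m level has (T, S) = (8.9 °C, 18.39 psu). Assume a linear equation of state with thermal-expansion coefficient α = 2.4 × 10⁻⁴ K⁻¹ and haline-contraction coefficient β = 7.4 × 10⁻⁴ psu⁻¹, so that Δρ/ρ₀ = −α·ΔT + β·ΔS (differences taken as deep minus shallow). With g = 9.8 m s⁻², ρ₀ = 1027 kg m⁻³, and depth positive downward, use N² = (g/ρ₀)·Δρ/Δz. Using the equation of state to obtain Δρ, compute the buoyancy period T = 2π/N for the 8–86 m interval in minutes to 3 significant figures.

ΔT = -3.6 K, ΔS = +0.55 psu (deep − shallow).
Δρ/ρ₀ = −αΔT + βΔS = 8.64 × 10⁻⁴ + 4.07 × 10⁻⁴ = 1.271 × 10⁻³, so Δρ ≈ 1.305 kg m⁻³.
N² = (g/ρ₀)·Δρ/Δz = g·(Δρ/ρ₀)/Δz = 9.8 × 1.271 × 10⁻³ / 78 = 1.5969 × 10⁻⁴ s⁻².
N = √(1.5969 × 10⁻⁴) = 0.012637 rad s⁻¹ → T = 2π/N = 497.21 s = 8.2868 min ≈ 8.29 min.

8.29 min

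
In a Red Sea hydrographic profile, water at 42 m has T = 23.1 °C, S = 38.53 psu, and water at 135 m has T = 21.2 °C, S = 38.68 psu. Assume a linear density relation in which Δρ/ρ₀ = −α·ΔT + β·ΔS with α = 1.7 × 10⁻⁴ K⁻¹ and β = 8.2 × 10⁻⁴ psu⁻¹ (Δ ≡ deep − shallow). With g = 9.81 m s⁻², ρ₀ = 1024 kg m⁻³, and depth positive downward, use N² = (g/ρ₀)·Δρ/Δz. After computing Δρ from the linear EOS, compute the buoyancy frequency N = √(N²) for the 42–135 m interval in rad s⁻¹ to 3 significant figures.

6.86 × 10⁻³ rad s⁻¹

ΔT = -1.9 K, ΔS = +0.15 psu (deep − shallow).
Δρ/ρ₀ = −αΔT + βΔS = 3.23 × 10⁻⁴ + 1.23 × 10⁻⁴ = 4.46 × 10⁻⁴, so Δρ ≈ 0.4567 kg m⁻³.
N² = (g/ρ₀)·Δρ/Δz = g·(Δρ/ρ₀)/Δz = 9.81 × 4.46 × 10⁻⁴ / 93 = 4.7046 × 10⁻⁵ s⁻².
N = √(4.7046 × 10⁻⁵) = 6.8590 × 10⁻³ rad s⁻¹ ≈ 6.86 × 10⁻³ rad s⁻¹.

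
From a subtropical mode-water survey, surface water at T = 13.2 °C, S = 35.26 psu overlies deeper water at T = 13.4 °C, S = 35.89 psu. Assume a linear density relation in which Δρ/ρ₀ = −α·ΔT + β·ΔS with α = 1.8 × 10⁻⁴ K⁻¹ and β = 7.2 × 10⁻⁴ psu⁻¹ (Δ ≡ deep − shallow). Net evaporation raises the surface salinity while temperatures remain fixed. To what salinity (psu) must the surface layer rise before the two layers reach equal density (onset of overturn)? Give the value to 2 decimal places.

Neutral buoyancy requires −α(T_deep − T_surf) + β(S_deep − S_surf′) = 0.
S_surf′ = S_deep − (α/β)·ΔT = 35.89 − (1.8 × 10⁻⁴/7.2 × 10⁻⁴)·(+0.2) = 35.8400 psu.
Increase required: 35.8400 − 35.26 = 0.5800 psu.

35.84 psu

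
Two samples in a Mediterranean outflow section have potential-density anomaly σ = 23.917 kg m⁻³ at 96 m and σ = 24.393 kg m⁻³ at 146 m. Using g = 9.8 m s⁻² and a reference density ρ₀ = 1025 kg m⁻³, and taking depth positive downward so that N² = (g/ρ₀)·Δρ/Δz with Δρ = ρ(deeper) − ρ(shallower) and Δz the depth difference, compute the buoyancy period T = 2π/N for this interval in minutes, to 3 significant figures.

11.0 min

Δρ = 1024.393 − 1023.917 = 0.476 kg m⁻³ over Δz = 146 − 96 = 50 m.
N² = (9.8/1025) × (0.476/50) = 9.1020 × 10⁻⁵ s⁻².
N = √(9.1020 × 10⁻⁵) = 9.5404 × 10⁻³ rad s⁻¹, so T = 2π/N = 658.59 s = 10.976 min ≈ 11.0 min.
A positive N² confirms static stability across the interval.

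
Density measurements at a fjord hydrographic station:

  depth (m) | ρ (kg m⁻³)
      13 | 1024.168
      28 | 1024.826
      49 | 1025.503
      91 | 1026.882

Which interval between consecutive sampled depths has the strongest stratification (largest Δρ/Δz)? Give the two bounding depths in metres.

Compute the density gradient over each adjacent pair:
  13–28 m: Δρ/Δz = 0.658/15 = 0.044 kg m⁻⁴
  28–49 m: Δρ/Δz = 0.677/21 = 0.032 kg m⁻⁴
  49–91 m: Δρ/Δz = 1.379/42 = 0.033 kg m⁻⁴
The largest gradient is in the 13–28 m interval — the pycnocline.

13–28 m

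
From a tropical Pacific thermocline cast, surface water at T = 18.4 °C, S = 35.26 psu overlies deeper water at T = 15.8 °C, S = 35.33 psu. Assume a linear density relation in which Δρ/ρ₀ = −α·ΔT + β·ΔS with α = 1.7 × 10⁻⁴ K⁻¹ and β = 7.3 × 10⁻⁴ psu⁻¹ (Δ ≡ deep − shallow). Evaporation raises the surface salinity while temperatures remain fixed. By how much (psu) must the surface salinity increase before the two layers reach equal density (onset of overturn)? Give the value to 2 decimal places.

0.68 psu

Neutral buoyancy requires −α(T_deep − T_surf) + β(S_deep − S_surf′) = 0.
S_surf′ = S_deep − (α/β)·ΔT = 35.33 − (1.7 × 10⁻⁴/7.3 × 10⁻⁴)·(-2.6) = 35.9355 psu.
Increase required: 35.9355 − 35.26 = 0.6755 psu.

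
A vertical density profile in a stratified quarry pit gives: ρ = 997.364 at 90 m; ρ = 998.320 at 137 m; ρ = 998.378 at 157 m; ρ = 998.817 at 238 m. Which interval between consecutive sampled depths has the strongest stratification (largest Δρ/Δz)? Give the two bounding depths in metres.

Compute the density gradient over each adjacent pair:
  90–137 m: Δρ/Δz = 0.956/47 = 0.020 kg m⁻⁴
  137–157 m: Δρ/Δz = 0.058/20 = 2.9 × 10⁻³ kg m⁻⁴
  157–238 m: Δρ/Δz = 0.439/81 = 5.4 × 10⁻³ kg m⁻⁴
The largest gradient is in the 90–137 m interval — the pycnocline.

90–137 m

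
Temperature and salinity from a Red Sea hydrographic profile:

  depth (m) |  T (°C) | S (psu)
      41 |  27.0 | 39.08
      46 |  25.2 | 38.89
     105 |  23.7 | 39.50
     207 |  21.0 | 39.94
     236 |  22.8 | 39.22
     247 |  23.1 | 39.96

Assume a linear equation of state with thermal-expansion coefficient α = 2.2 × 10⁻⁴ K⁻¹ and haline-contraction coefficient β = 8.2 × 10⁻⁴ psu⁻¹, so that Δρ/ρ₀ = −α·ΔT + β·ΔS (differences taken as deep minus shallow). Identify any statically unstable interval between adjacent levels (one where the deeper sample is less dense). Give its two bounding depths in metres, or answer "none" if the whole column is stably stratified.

207–236 m

Evaluate Δρ/ρ₀ = −αΔT + βΔS across each adjacent pair:
  41–46 m: −αΔT+βΔS = −(2.2 × 10⁻⁴)(-1.8)+(8.2 × 10⁻⁴)(-0.19) = 2.4 × 10⁻⁴ → stable
  46–105 m: −αΔT+βΔS = −(2.2 × 10⁻⁴)(-1.5)+(8.2 × 10⁻⁴)(+0.61) = 8.3 × 10⁻⁴ → stable
  105–207 m: −αΔT+βΔS = −(2.2 × 10⁻⁴)(-2.7)+(8.2 × 10⁻⁴)(+0.44) = 9.5 × 10⁻⁴ → stable
  207–236 m: −αΔT+βΔS = −(2.2 × 10⁻⁴)(+1.8)+(8.2 × 10⁻⁴)(-0.72) = -9.9 × 10⁻⁴ → UNSTABLE
  236–247 m: −αΔT+βΔS = −(2.2 × 10⁻⁴)(+0.3)+(8.2 × 10⁻⁴)(+0.74) = 5.4 × 10⁻⁴ → stable
The 207–236 m interval has Δρ < 0: lighter water underlies denser water.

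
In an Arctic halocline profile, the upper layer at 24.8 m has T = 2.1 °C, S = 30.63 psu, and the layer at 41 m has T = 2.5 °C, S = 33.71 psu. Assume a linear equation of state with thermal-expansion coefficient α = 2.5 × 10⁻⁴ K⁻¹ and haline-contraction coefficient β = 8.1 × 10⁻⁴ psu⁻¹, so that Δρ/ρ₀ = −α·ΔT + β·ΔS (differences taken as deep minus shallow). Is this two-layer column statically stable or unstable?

stable

ΔT = 2.5 − 2.1 = +0.4 K and ΔS = 33.71 − 30.63 = +3.08 psu (deep − shallow).
−αΔT = -1.00 × 10⁻⁴; βΔS = 2.4948 × 10⁻³; sum Δρ/ρ₀ = 2.3948 × 10⁻³.
Δρ/ρ₀ > 0, so Δρ > 0: deeper water is denser → statically stable.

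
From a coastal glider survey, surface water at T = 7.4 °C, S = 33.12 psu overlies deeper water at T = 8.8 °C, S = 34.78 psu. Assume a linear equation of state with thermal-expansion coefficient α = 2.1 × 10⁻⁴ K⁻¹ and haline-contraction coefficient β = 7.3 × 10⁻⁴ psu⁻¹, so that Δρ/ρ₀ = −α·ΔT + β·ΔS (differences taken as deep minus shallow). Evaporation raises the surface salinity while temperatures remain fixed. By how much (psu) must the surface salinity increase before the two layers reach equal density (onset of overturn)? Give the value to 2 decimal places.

1.26 psu

Neutral buoyancy requires −α(T_deep − T_surf) + β(S_deep − S_surf′) = 0.
S_surf′ = S_deep − (α/β)·ΔT = 34.78 − (2.1 × 10⁻⁴/7.3 × 10⁻⁴)·(+1.4) = 34.3773 psu.
Increase required: 34.3773 − 33.12 = 1.2573 psu.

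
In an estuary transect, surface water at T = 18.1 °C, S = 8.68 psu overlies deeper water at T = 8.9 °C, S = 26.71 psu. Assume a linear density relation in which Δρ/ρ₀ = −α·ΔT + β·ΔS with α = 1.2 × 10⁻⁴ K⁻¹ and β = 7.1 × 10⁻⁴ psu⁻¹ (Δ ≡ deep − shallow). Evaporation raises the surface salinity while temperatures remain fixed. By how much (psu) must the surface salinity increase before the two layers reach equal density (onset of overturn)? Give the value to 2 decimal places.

Neutral buoyancy requires −α(T_deep − T_surf) + β(S_deep − S_surf′) = 0.
S_surf′ = S_deep − (α/β)·ΔT = 26.71 − (1.2 × 10⁻⁴/7.1 × 10⁻⁴)·(-9.2) = 28.2649 psu.
Increase required: 28.2649 − 8.68 = 19.5849 psu.

19.58 psu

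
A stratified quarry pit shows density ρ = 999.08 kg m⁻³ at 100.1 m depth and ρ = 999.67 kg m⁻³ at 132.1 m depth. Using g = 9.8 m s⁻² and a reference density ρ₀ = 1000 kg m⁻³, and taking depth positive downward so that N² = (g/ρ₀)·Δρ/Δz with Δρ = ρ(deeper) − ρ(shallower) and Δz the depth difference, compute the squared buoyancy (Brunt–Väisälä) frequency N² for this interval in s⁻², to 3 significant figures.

1.81 × 10⁻⁴ s⁻²

Δρ = 999.67 − 999.08 = 0.59 kg m⁻³ over Δz = 132.1 − 100.1 = 32 m.
N² = (9.8/1000) × (0.59/32) = 1.8069 × 10⁻⁴ s⁻² ≈ 1.81 × 10⁻⁴ s⁻².
N² > 0, so the interval is statically stable.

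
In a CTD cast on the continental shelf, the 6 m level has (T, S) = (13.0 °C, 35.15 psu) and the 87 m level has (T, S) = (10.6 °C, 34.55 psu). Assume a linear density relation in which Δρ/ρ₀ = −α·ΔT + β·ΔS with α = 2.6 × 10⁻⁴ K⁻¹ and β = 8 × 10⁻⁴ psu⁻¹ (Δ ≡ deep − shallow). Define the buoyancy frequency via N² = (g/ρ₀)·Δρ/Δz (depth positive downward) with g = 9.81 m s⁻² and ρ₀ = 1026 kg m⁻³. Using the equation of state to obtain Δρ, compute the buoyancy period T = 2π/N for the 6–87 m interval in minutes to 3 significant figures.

25.1 min

ΔT = -2.4 K, ΔS = -0.60 psu (deep − shallow).
Δρ/ρ₀ = −αΔT + βΔS = 6.24 × 10⁻⁴ − 4.80 × 10⁻⁴ = 1.44 × 10⁻⁴, so Δρ ≈ 0.1477 kg m⁻³.
N² = (g/ρ₀)·Δρ/Δz = g·(Δρ/ρ₀)/Δz = 9.81 × 1.44 × 10⁻⁴ / 81 = 1.7440 × 10⁻⁵ s⁻².
N = √(1.7440 × 10⁻⁵) = 4.1761 × 10⁻³ rad s⁻¹ → T = 2π/N = 1.5046 × 10³ s = 25.077 min ≈ 25.1 min.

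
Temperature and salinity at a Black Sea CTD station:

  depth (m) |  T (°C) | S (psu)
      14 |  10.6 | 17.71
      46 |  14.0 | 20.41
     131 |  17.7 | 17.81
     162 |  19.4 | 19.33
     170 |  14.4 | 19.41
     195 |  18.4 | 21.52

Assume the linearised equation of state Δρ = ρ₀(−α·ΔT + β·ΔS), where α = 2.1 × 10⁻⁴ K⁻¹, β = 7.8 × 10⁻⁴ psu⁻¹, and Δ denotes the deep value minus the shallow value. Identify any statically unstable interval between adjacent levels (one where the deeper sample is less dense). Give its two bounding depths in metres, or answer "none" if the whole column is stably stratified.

Evaluate Δρ/ρ₀ = −αΔT + βΔS across each adjacent pair:
  14–46 m: −αΔT+βΔS = −(2.1 × 10⁻⁴)(+3.4)+(7.8 × 10⁻⁴)(+2.70) = 1.4 × 10⁻³ → stable
  46–131 m: −αΔT+βΔS = −(2.1 × 10⁻⁴)(+3.7)+(7.8 × 10⁻⁴)(-2.60) = -2.8 × 10⁻³ → UNSTABLE
  131–162 m: −αΔT+βΔS = −(2.1 × 10⁻⁴)(+1.7)+(7.8 × 10⁻⁴)(+1.52) = 8.3 × 10⁻⁴ → stable
  162–170 m: −αΔT+βΔS = −(2.1 × 10⁻⁴)(-5.0)+(7.8 × 10⁻⁴)(+0.08) = 1.1 × 10⁻³ → stable
  170–195 m: −αΔT+βΔS = −(2.1 × 10⁻⁴)(+4.0)+(7.8 × 10⁻⁴)(+2.11) = 8.1 × 10⁻⁴ → stable
The 46–131 m interval has Δρ < 0: lighter water underlies denser water.

46–131 m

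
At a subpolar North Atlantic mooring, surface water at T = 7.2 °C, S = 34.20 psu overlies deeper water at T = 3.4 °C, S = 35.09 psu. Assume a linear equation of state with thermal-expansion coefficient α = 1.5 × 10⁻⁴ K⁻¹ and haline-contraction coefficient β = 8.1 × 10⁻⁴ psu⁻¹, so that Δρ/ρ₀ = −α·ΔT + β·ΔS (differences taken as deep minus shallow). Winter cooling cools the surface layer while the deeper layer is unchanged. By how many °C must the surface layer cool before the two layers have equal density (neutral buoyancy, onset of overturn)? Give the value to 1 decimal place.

Neutral buoyancy requires Δρ = 0, i.e. −α(T_deep − T_surf′) + β(S_deep − S_surf) = 0.
T_surf′ = T_deep − (β/α)·ΔS = 3.4 − (8.1 × 10⁻⁴/1.5 × 10⁻⁴)·(+0.89) = -1.406 °C.
Cooling required: 7.2 − (-1.406) = 8.606 °C.

8.6 °C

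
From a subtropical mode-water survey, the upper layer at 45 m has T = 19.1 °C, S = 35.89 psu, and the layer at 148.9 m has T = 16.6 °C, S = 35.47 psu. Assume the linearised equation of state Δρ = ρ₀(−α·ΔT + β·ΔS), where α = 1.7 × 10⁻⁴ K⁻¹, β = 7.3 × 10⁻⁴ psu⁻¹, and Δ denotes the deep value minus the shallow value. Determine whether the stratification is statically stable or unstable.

ΔT = 16.6 − 19.1 = -2.5 K and ΔS = 35.47 − 35.89 = -0.42 psu (deep − shallow).
−αΔT = 4.25 × 10⁻⁴; βΔS = -3.066 × 10⁻⁴; sum Δρ/ρ₀ = 1.184 × 10⁻⁴.
Δρ/ρ₀ > 0, so Δρ > 0: deeper water is denser → statically stable.

stable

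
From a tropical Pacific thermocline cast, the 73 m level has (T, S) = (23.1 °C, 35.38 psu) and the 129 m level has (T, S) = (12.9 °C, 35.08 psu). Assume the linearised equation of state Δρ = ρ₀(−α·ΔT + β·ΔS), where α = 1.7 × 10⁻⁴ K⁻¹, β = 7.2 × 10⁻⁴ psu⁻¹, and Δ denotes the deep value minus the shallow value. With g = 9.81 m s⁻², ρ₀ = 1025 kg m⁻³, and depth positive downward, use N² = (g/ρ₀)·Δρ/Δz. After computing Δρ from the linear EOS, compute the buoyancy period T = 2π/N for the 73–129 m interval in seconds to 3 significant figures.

ΔT = -10.2 K, ΔS = -0.30 psu (deep − shallow).
Δρ/ρ₀ = −αΔT + βΔS = 1.734 × 10⁻³ − 2.16 × 10⁻⁴ = 1.518 × 10⁻³, so Δρ ≈ 1.556 kg m⁻³.
N² = (g/ρ₀)·Δρ/Δz = g·(Δρ/ρ₀)/Δz = 9.81 × 1.518 × 10⁻³ / 56 = 2.6592 × 10⁻⁴ s⁻².
N = √(2.6592 × 10⁻⁴) = 0.016307 rad s⁻¹ → T = 2π/N = 385.31 s ≈ 385 s.

385 s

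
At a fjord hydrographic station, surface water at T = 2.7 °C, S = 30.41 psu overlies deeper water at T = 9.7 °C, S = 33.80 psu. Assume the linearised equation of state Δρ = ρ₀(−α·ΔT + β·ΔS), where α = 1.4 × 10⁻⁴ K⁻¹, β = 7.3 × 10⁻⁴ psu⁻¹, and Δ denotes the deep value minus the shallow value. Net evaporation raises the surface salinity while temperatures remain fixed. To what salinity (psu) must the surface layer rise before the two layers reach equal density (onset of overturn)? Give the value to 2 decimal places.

Neutral buoyancy requires −α(T_deep − T_surf) + β(S_deep − S_surf′) = 0.
S_surf′ = S_deep − (α/β)·ΔT = 33.80 − (1.4 × 10⁻⁴/7.3 × 10⁻⁴)·(+7.0) = 32.4575 psu.
Increase required: 32.4575 − 30.41 = 2.0475 psu.

32.46 psu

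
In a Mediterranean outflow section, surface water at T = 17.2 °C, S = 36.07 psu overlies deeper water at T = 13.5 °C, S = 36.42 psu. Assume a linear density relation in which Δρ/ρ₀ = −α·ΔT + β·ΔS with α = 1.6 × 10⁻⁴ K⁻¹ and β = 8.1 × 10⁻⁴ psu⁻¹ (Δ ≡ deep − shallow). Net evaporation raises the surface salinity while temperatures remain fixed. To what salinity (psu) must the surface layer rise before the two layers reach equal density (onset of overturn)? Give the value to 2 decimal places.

37.15 psu

Neutral buoyancy requires −α(T_deep − T_surf) + β(S_deep − S_surf′) = 0.
S_surf′ = S_deep − (α/β)·ΔT = 36.42 − (1.6 × 10⁻⁴/8.1 × 10⁻⁴)·(-3.7) = 37.1509 psu.
Increase required: 37.1509 − 36.07 = 1.0809 psu.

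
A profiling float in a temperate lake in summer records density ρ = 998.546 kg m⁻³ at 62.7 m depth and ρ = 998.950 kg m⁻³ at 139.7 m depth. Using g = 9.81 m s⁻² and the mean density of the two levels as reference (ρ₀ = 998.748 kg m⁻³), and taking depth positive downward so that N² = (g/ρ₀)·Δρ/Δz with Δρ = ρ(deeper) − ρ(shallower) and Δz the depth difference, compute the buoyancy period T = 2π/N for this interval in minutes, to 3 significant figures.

14.6 min

Δρ = 998.950 − 998.546 = 0.404 kg m⁻³ over Δz = 139.7 − 62.7 = 77 m.
N² = (9.81/998.748) × (0.404/77) = 5.1535 × 10⁻⁵ s⁻².
N = √(5.1535 × 10⁻⁵) = 7.1788 × 10⁻³ rad s⁻¹, so T = 2π/N = 875.24 s = 14.587 min ≈ 14.6 min.
A positive N² confirms static stability across the interval.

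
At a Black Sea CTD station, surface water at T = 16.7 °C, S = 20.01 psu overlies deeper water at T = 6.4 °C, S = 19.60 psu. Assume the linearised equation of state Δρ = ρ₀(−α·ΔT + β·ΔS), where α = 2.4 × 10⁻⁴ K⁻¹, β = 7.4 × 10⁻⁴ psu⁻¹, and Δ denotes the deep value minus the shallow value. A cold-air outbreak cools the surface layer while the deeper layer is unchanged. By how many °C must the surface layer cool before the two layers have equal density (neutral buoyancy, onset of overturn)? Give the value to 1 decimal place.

Neutral buoyancy requires Δρ = 0, i.e. −α(T_deep − T_surf′) + β(S_deep − S_surf) = 0.
T_surf′ = T_deep − (β/α)·ΔS = 6.4 − (7.4 × 10⁻⁴/2.4 × 10⁻⁴)·(-0.41) = 7.664 °C.
Cooling required: 16.7 − (7.664) = 9.036 °C.

9.0 °C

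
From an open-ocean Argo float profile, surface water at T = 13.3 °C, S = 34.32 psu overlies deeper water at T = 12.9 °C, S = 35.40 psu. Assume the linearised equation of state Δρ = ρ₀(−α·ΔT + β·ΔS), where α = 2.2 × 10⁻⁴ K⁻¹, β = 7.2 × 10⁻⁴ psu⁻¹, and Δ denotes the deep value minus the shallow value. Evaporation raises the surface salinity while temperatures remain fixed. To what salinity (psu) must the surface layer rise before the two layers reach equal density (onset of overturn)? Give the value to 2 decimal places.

Neutral buoyancy requires −α(T_deep − T_surf) + β(S_deep − S_surf′) = 0.
S_surf′ = S_deep − (α/β)·ΔT = 35.40 − (2.2 × 10⁻⁴/7.2 × 10⁻⁴)·(-0.4) = 35.5222 psu.
Increase required: 35.5222 − 34.32 = 1.2022 psu.

35.52 psu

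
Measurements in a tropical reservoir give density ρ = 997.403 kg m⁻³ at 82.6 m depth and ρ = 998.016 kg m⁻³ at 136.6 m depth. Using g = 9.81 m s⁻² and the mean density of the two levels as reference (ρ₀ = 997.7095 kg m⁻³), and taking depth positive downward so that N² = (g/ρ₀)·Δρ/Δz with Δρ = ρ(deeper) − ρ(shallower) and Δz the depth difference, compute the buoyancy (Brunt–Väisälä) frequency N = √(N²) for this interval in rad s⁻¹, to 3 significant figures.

Δρ = 998.016 − 997.403 = 0.613 kg m⁻³ over Δz = 136.6 − 82.6 = 54 m.
N² = (9.81/997.7095) × (0.613/54) = 1.1162 × 10⁻⁴ s⁻².
N = √(1.1162 × 10⁻⁴) = 0.010565 rad s⁻¹ ≈ 0.0106 rad s⁻¹.

0.0106 rad s⁻¹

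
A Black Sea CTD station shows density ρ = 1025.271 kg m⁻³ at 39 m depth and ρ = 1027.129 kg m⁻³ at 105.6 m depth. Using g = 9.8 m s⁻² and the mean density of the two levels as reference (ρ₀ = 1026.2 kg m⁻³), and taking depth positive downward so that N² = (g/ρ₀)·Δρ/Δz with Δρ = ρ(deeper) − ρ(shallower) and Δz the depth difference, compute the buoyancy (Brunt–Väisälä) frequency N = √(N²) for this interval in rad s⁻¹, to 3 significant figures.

0.0163 rad s⁻¹

Δρ = 1027.129 − 1025.271 = 1.858 kg m⁻³ over Δz = 105.6 − 39 = 66.6 m.
N² = (9.8/1026.2) × (1.858/66.6) = 2.6642 × 10⁻⁴ s⁻².
N = √(2.6642 × 10⁻⁴) = 0.016322 rad s⁻¹ ≈ 0.0163 rad s⁻¹.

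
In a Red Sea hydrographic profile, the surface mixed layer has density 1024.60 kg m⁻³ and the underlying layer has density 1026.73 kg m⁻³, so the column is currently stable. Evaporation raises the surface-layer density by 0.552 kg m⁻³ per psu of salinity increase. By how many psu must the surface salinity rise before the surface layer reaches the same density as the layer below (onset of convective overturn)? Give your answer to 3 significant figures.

3.86 psu

Density deficit of the surface layer: 1026.73 − 1024.60 = 2.13 kg m⁻³.
Required change = 2.13 / 0.552 = 3.86 psu.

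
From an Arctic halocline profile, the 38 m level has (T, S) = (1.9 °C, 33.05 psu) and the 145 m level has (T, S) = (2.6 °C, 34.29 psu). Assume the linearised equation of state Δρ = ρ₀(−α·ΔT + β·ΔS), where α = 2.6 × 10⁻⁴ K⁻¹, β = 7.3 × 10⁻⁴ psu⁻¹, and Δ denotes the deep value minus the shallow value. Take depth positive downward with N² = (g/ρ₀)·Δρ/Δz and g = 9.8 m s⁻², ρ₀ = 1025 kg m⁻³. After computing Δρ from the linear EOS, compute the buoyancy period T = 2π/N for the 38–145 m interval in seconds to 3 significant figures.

772 s

ΔT = +0.7 K, ΔS = +1.24 psu (deep − shallow).
Δρ/ρ₀ = −αΔT + βΔS = -1.82 × 10⁻⁴ + 9.052 × 10⁻⁴ = 7.232 × 10⁻⁴, so Δρ ≈ 0.7413 kg m⁻³.
N² = (g/ρ₀)·Δρ/Δz = g·(Δρ/ρ₀)/Δz = 9.8 × 7.232 × 10⁻⁴ / 107 = 6.6237 × 10⁻⁵ s⁻².
N = √(6.6237 × 10⁻⁵) = 8.1386 × 10⁻³ rad s⁻¹ → T = 2π/N = 772.02 s ≈ 772 s.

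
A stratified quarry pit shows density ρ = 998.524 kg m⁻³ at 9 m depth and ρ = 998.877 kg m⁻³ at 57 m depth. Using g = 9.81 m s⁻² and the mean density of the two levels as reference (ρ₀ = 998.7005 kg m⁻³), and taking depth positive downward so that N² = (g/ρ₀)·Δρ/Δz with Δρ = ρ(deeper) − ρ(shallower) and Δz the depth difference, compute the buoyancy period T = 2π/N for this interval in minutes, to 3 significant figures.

12.3 min

Δρ = 998.877 − 998.524 = 0.353 kg m⁻³ over Δz = 57 − 9 = 48 m.
N² = (9.81/998.7005) × (0.353/48) = 7.2238 × 10⁻⁵ s⁻².
N = √(7.2238 × 10⁻⁵) = 8.4993 × 10⁻³ rad s⁻¹, so T = 2π/N = 739.26 s = 12.321 min ≈ 12.3 min.
N² > 0, so the interval is statically stable.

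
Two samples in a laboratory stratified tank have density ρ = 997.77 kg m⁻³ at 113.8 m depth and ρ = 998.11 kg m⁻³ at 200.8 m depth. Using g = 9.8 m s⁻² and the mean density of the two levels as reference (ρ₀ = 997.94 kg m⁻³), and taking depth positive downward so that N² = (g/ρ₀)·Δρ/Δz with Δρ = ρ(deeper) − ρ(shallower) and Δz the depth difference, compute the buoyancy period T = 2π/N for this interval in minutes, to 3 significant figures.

Δρ = 998.11 − 997.77 = 0.34 kg m⁻³ over Δz = 200.8 − 113.8 = 87 m.
N² = (9.8/997.94) × (0.34/87) = 3.8378 × 10⁻⁵ s⁻².
N = √(3.8378 × 10⁻⁵) = 6.1950 × 10⁻³ rad s⁻¹, so T = 2π/N = 1.0142 × 10³ s = 16.903 min ≈ 16.9 min.
N² > 0, so the interval is statically stable.

16.9 min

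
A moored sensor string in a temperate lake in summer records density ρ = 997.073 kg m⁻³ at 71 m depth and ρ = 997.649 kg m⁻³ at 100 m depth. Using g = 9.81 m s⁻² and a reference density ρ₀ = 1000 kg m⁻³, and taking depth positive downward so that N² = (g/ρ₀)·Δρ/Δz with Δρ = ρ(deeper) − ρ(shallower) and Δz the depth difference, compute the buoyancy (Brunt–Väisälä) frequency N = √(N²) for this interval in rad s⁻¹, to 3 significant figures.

0.0140 rad s⁻¹

Δρ = 997.649 − 997.073 = 0.576 kg m⁻³ over Δz = 100 − 71 = 29 m.
N² = (9.81/1000) × (0.576/29) = 1.9485 × 10⁻⁴ s⁻².
N = √(1.9485 × 10⁻⁴) = 0.013959 rad s⁻¹ ≈ 0.0140 rad s⁻¹.
N² > 0, so the interval is statically stable.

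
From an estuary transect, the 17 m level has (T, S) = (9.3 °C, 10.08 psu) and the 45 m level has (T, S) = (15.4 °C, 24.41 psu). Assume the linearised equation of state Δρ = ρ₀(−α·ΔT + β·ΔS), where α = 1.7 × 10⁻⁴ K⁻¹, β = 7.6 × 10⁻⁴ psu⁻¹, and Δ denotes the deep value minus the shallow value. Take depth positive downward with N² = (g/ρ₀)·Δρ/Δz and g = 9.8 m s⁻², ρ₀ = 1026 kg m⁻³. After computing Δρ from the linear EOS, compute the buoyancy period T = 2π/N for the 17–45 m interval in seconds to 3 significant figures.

107 s

ΔT = +6.1 K, ΔS = +14.33 psu (deep − shallow).
Δρ/ρ₀ = −αΔT + βΔS = -1.037 × 10⁻³ + 0.0108908 = 9.8538 × 10⁻³, so Δρ ≈ 10.11 kg m⁻³.
N² = (g/ρ₀)·Δρ/Δz = g·(Δρ/ρ₀)/Δz = 9.8 × 9.8538 × 10⁻³ / 28 = 3.4488 × 10⁻³ s⁻².
N = √(3.4488 × 10⁻³) = 0.058726 rad s⁻¹ → T = 2π/N = 106.99 s ≈ 107 s.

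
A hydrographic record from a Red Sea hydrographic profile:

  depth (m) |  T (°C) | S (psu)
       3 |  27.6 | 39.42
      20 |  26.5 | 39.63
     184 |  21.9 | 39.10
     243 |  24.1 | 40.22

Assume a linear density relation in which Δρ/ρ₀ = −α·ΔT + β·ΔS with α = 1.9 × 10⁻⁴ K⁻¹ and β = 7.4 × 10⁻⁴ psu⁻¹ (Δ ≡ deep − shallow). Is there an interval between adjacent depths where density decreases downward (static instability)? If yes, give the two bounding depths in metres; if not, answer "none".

Evaluate Δρ/ρ₀ = −αΔT + βΔS across each adjacent pair:
  3–20 m: −αΔT+βΔS = −(1.9 × 10⁻⁴)(-1.1)+(7.4 × 10⁻⁴)(+0.21) = 3.6 × 10⁻⁴ → stable
  20–184 m: −αΔT+βΔS = −(1.9 × 10⁻⁴)(-4.6)+(7.4 × 10⁻⁴)(-0.53) = 4.8 × 10⁻⁴ → stable
  184–243 m: −αΔT+βΔS = −(1.9 × 10⁻⁴)(+2.2)+(7.4 × 10⁻⁴)(+1.12) = 4.1 × 10⁻⁴ → stable
Every interval has Δρ > 0: the column is stably stratified throughout.

none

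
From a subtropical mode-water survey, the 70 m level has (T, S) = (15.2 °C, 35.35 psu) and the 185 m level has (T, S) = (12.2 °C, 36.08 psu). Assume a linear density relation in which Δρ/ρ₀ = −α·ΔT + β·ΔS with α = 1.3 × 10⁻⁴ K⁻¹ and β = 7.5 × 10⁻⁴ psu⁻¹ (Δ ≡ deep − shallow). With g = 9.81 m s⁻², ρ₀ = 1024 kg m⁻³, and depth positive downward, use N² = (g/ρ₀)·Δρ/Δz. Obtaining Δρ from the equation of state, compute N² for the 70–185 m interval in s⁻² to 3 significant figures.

ΔT = -3.0 K, ΔS = +0.73 psu (deep − shallow).
Δρ/ρ₀ = −αΔT + βΔS = 3.90 × 10⁻⁴ + 5.475 × 10⁻⁴ = 9.375 × 10⁻⁴, so Δρ ≈ 0.9600 kg m⁻³.
N² = (g/ρ₀)·Δρ/Δz = g·(Δρ/ρ₀)/Δz = 9.81 × 9.375 × 10⁻⁴ / 115 = 7.9973 × 10⁻⁵ s⁻² ≈ 8.00 × 10⁻⁵ s⁻².

8.00 × 10⁻⁵ s⁻²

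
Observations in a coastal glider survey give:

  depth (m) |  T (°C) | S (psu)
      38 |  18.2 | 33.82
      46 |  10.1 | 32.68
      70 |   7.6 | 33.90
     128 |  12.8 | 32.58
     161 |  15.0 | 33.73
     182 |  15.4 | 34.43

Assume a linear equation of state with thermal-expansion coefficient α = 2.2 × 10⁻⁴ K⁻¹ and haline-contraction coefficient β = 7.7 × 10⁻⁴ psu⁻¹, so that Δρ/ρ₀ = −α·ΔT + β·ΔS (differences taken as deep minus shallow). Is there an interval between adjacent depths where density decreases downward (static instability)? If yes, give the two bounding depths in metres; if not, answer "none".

Evaluate Δρ/ρ₀ = −αΔT + βΔS across each adjacent pair:
  38–46 m: −αΔT+βΔS = −(2.2 × 10⁻⁴)(-8.1)+(7.7 × 10⁻⁴)(-1.14) = 9.0 × 10⁻⁴ → stable
  46–70 m: −αΔT+βΔS = −(2.2 × 10⁻⁴)(-2.5)+(7.7 × 10⁻⁴)(+1.22) = 1.5 × 10⁻³ → stable
  70–128 m: −αΔT+βΔS = −(2.2 × 10⁻⁴)(+5.2)+(7.7 × 10⁻⁴)(-1.32) = -2.2 × 10⁻³ → UNSTABLE
  128–161 m: −αΔT+βΔS = −(2.2 × 10⁻⁴)(+2.2)+(7.7 × 10⁻⁴)(+1.15) = 4.0 × 10⁻⁴ → stable
  161–182 m: −αΔT+βΔS = −(2.2 × 10⁻⁴)(+0.4)+(7.7 × 10⁻⁴)(+0.70) = 4.5 × 10⁻⁴ → stable
The 70–128 m interval has Δρ < 0: lighter water underlies denser water.

70–128 m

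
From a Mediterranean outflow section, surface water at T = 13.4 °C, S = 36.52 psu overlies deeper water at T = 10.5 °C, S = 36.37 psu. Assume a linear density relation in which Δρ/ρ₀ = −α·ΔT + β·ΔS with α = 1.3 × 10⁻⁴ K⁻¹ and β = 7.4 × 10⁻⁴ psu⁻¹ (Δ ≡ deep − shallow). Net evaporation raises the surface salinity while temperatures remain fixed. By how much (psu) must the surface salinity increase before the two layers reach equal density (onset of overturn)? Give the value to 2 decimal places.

Neutral buoyancy requires −α(T_deep − T_surf) + β(S_deep − S_surf′) = 0.
S_surf′ = S_deep − (α/β)·ΔT = 36.37 − (1.3 × 10⁻⁴/7.4 × 10⁻⁴)·(-2.9) = 36.8795 psu.
Increase required: 36.8795 − 36.52 = 0.3595 psu.

0.36 psu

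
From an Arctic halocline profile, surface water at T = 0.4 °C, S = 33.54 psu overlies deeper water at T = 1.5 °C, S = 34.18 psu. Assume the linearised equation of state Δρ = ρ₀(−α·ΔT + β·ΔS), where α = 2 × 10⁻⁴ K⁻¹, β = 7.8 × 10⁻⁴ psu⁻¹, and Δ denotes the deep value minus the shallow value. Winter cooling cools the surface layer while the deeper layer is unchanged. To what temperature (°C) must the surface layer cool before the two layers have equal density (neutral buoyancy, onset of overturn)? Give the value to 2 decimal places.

-1.00 °C

Neutral buoyancy requires Δρ = 0, i.e. −α(T_deep − T_surf′) + β(S_deep − S_surf) = 0.
T_surf′ = T_deep − (β/α)·ΔS = 1.5 − (7.8 × 10⁻⁴/2 × 10⁻⁴)·(+0.64) = -0.9960 °C.
Cooling required: 0.4 − (-0.9960) = 1.3960 °C.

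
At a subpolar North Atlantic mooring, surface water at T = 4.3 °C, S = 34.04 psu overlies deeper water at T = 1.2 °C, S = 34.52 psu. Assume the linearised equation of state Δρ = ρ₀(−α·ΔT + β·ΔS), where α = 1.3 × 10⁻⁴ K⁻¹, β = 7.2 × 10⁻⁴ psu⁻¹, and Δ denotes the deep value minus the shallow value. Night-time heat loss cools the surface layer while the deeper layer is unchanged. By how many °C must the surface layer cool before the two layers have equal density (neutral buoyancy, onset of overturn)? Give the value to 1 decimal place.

Neutral buoyancy requires Δρ = 0, i.e. −α(T_deep − T_surf′) + β(S_deep − S_surf) = 0.
T_surf′ = T_deep − (β/α)·ΔS = 1.2 − (7.2 × 10⁻⁴/1.3 × 10⁻⁴)·(+0.48) = -1.458 °C.
Cooling required: 4.3 − (-1.458) = 5.758 °C.

5.8 °C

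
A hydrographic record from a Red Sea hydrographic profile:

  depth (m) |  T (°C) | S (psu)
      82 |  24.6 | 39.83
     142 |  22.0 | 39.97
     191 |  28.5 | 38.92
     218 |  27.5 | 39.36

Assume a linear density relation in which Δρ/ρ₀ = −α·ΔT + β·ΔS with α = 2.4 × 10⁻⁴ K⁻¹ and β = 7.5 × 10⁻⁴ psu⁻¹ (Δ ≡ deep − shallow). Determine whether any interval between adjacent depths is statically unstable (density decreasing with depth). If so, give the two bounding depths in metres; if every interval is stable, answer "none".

Evaluate Δρ/ρ₀ = −αΔT + βΔS across each adjacent pair:
  82–142 m: −αΔT+βΔS = −(2.4 × 10⁻⁴)(-2.6)+(7.5 × 10⁻⁴)(+0.14) = 7.3 × 10⁻⁴ → stable
  142–191 m: −αΔT+βΔS = −(2.4 × 10⁻⁴)(+6.5)+(7.5 × 10⁻⁴)(-1.05) = -2.3 × 10⁻³ → UNSTABLE
  191–218 m: −αΔT+βΔS = −(2.4 × 10⁻⁴)(-1.0)+(7.5 × 10⁻⁴)(+0.44) = 5.7 × 10⁻⁴ → stable
The 142–191 m interval has Δρ < 0: lighter water underlies denser water.

142–191 m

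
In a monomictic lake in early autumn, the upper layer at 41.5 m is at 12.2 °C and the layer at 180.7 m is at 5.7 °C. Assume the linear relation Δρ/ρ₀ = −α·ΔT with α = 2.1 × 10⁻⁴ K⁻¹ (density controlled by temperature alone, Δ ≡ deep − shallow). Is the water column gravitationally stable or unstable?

ΔT = 5.7 − 12.2 = -6.5 K, so Δρ/ρ₀ = −αΔT = 1.365 × 10⁻³.
Δρ/ρ₀ > 0, so Δρ > 0: deeper water is denser → statically stable.

stable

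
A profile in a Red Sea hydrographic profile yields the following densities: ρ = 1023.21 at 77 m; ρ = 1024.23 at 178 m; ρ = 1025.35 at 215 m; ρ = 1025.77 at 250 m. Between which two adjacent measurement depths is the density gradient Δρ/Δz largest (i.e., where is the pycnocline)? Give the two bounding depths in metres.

178–215 m

Compute the density gradient over each adjacent pair:
  77–178 m: Δρ/Δz = 1.02/101 = 0.010 kg m⁻⁴
  178–215 m: Δρ/Δz = 1.12/37 = 0.030 kg m⁻⁴
  215–250 m: Δρ/Δz = 0.42/35 = 0.012 kg m⁻⁴
The largest gradient is in the 178–215 m interval — the pycnocline.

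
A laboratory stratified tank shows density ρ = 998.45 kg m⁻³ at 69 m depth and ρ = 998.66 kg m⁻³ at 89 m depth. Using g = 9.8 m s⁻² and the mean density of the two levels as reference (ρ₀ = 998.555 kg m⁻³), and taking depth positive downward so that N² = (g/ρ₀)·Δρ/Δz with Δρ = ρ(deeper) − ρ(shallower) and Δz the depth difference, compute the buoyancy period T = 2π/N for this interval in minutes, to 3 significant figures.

Δρ = 998.66 − 998.45 = 0.21 kg m⁻³ over Δz = 89 − 69 = 20 m.
N² = (9.8/998.555) × (0.21/20) = 1.0305 × 10⁻⁴ s⁻².
N = √(1.0305 × 10⁻⁴) = 0.010151 rad s⁻¹, so T = 2π/N = 618.97 s = 10.316 min ≈ 10.3 min.
A positive N² confirms static stability across the interval.

10.3 min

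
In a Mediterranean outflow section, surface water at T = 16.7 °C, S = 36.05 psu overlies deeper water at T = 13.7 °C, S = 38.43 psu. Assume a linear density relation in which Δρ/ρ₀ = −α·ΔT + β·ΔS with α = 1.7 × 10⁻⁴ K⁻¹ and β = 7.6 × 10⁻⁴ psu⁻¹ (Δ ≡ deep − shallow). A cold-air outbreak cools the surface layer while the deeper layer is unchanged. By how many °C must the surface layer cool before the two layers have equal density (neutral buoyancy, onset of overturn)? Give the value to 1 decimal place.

Neutral buoyancy requires Δρ = 0, i.e. −α(T_deep − T_surf′) + β(S_deep − S_surf) = 0.
T_surf′ = T_deep − (β/α)·ΔS = 13.7 − (7.6 × 10⁻⁴/1.7 × 10⁻⁴)·(+2.38) = 3.060 °C.
Cooling required: 16.7 − (3.060) = 13.640 °C.

13.6 °C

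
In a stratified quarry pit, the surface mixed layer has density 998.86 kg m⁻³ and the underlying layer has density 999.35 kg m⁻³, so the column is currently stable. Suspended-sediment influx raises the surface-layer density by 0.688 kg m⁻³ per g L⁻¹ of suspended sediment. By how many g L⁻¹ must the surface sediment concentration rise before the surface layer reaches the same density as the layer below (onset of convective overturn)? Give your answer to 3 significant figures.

0.712 g L⁻¹

Density deficit of the surface layer: 999.35 − 998.86 = 0.49 kg m⁻³.
Required change = 0.49 / 0.688 = 0.712 g L⁻¹.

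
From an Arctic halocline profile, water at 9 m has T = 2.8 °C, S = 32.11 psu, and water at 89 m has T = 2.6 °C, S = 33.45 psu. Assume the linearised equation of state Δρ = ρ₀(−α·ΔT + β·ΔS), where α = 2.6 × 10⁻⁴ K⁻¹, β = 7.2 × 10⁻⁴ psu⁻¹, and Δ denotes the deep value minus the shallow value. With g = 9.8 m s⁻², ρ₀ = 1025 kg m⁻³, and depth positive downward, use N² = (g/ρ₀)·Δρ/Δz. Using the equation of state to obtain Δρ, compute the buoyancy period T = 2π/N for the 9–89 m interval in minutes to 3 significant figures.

9.38 min

ΔT = -0.2 K, ΔS = +1.34 psu (deep − shallow).
Δρ/ρ₀ = −αΔT + βΔS = 5.20 × 10⁻⁵ + 9.648 × 10⁻⁴ = 1.0168 × 10⁻³, so Δρ ≈ 1.042 kg m⁻³.
N² = (g/ρ₀)·Δρ/Δz = g·(Δρ/ρ₀)/Δz = 9.8 × 1.0168 × 10⁻³ / 80 = 1.2456 × 10⁻⁴ s⁻².
N = √(1.2456 × 10⁻⁴) = 0.011161 rad s⁻¹ → T = 2π/N = 562.96 s = 9.3827 min ≈ 9.38 min.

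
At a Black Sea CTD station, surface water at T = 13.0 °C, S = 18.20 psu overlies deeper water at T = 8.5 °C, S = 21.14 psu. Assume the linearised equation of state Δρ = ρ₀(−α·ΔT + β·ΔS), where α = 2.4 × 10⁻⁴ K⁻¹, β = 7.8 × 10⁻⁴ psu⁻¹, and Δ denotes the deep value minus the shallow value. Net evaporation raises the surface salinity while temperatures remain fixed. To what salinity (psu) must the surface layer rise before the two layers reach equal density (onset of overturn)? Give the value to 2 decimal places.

Neutral buoyancy requires −α(T_deep − T_surf) + β(S_deep − S_surf′) = 0.
S_surf′ = S_deep − (α/β)·ΔT = 21.14 − (2.4 × 10⁻⁴/7.8 × 10⁻⁴)·(-4.5) = 22.5246 psu.
Increase required: 22.5246 − 18.20 = 4.3246 psu.

22.52 psu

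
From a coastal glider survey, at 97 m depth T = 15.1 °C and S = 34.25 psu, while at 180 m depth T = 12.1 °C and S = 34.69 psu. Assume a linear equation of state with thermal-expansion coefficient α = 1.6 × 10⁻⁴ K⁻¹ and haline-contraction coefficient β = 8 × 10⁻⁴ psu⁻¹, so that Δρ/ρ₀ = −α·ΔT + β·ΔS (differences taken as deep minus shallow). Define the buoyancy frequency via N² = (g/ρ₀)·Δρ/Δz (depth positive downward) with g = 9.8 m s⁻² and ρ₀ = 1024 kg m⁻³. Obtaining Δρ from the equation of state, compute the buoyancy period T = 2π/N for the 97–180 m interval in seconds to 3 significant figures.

634 s

ΔT = -3.0 K, ΔS = +0.44 psu (deep − shallow).
Δρ/ρ₀ = −αΔT + βΔS = 4.80 × 10⁻⁴ + 3.52 × 10⁻⁴ = 8.32 × 10⁻⁴, so Δρ ≈ 0.8520 kg m⁻³.
N² = (g/ρ₀)·Δρ/Δz = g·(Δρ/ρ₀)/Δz = 9.8 × 8.32 × 10⁻⁴ / 83 = 9.8236 × 10⁻⁵ s⁻².
N = √(9.8236 × 10⁻⁵) = 9.9114 × 10⁻³ rad s⁻¹ → T = 2π/N = 633.94 s ≈ 634 s.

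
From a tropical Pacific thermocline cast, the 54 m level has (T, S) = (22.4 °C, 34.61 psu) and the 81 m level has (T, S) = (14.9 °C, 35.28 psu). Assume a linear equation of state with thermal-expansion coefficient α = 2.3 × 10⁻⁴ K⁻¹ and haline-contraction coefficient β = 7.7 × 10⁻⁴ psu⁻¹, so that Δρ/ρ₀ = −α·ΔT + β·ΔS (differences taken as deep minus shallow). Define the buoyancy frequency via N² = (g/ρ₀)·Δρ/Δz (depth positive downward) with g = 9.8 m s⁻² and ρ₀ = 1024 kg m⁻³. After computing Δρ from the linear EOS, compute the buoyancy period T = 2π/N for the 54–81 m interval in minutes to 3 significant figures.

3.67 min

ΔT = -7.5 K, ΔS = +0.67 psu (deep − shallow).
Δρ/ρ₀ = −αΔT + βΔS = 1.725 × 10⁻³ + 5.159 × 10⁻⁴ = 2.2409 × 10⁻³, so Δρ ≈ 2.295 kg m⁻³.
N² = (g/ρ₀)·Δρ/Δz = g·(Δρ/ρ₀)/Δz = 9.8 × 2.2409 × 10⁻³ / 27 = 8.1336 × 10⁻⁴ s⁻².
N = √(8.1336 × 10⁻⁴) = 0.028519 rad s⁻¹ → T = 2π/N = 220.32 s = 3.6720 min ≈ 3.67 min.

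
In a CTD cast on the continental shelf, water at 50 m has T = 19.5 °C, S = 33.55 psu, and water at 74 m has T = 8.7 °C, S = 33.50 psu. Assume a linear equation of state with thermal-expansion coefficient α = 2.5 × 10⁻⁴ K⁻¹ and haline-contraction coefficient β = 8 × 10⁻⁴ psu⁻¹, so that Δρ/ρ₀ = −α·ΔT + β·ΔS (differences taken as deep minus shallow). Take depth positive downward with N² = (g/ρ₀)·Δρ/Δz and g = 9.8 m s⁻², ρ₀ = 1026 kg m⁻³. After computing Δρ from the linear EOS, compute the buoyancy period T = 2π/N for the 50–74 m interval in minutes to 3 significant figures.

3.18 min

ΔT = -10.8 K, ΔS = -0.05 psu (deep − shallow).
Δρ/ρ₀ = −αΔT + βΔS = 2.70 × 10⁻³ − 4.00 × 10⁻⁵ = 2.66 × 10⁻³, so Δρ ≈ 2.729 kg m⁻³.
N² = (g/ρ₀)·Δρ/Δz = g·(Δρ/ρ₀)/Δz = 9.8 × 2.66 × 10⁻³ / 24 = 1.0862 × 10⁻³ s⁻².
N = √(1.0862 × 10⁻³) = 0.032958 rad s⁻¹ → T = 2π/N = 190.64 s = 3.1773 min ≈ 3.18 min.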